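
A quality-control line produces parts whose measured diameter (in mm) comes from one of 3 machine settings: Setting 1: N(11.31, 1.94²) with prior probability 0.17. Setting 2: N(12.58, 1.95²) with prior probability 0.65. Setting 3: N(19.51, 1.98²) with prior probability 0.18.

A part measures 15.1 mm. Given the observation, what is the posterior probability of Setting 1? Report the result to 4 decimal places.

0.0787

Posterior ∝ prior × likelihood, so P(k | x) ∝ w_k f_k(x); normalise over all components.
Component likelihoods at x = 15.1 mm:
  p_1 = 0.0305033
  p_2 = 0.0887619
  p_3 = 0.0168668
Weight by the priors:
  w_1·p_1 = 0.17 × 0.0305033 = 0.00518557
  w_2·p_2 = 0.65 × 0.0887619 = 0.0576953
  w_3·p_3 = 0.18 × 0.0168668 = 0.00303603
Marginal: 0.00518557 + 0.0576953 + 0.00303603 = 0.0659168
So the posterior for Setting 1 is 0.00518557 / 0.0659168 ≈ 0.0787.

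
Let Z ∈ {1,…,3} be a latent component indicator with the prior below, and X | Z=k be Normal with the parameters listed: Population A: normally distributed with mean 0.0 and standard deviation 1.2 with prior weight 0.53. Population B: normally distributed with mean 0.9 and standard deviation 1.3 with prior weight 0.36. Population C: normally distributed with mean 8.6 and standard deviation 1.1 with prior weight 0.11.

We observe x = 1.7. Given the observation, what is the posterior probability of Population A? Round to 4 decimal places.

0.4140

Posterior ∝ prior × likelihood, so P(k | x) ∝ π_k f_k(x); normalise over all components.
Component likelihoods at x = 1.7:
  L_A = 0.121878
  L_B = 0.253941
  L_C = 1.0361e-09
Prior × likelihood for each component:
  π_A·L_A = 0.53 × 0.121878 = 0.0645955
  π_B·L_B = 0.36 × 0.253941 = 0.0914189
  π_C·L_C = 0.11 × 1.0361e-09 = 1.13971e-10
Denominator: 0.0645955 + 0.0914189 + 1.13971e-10 = 0.156014
P(Population A | 1.7) ≈ 0.4140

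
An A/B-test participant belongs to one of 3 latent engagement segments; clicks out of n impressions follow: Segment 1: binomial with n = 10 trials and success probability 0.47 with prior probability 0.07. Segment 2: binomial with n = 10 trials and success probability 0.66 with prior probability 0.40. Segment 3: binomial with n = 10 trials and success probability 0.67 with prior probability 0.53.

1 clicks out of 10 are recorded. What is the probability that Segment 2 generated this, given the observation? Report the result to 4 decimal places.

Apply Bayes' rule: the posterior for each component is proportional to its prior times its likelihood at x.
Evaluate each component's likelihood at the observed value:
  L_1 = C(10,1)·0.47^1·0.53^9 = 10·0.47·0.00329976 = 0.0155089
  L_2 = C(10,1)·0.66^1·0.34^9 = 10·0.66·6.0717e-05 = 0.000400732
  L_3 = C(10,1)·0.67^1·0.33^9 = 10·0.67·4.64115e-05 = 0.000310957
Unnormalised posteriors:
  w_1·L_1 = 0.07 × 0.0155089 = 0.00108562
  w_2·L_2 = 0.40 × 0.000400732 = 0.000160293
  w_3·L_3 = 0.53 × 0.000310957 = 0.000164807
Sum: 0.00108562 + 0.000160293 + 0.000164807 = 0.00141072
P(Segment 2 | the observation) ≈ 0.1136

0.1136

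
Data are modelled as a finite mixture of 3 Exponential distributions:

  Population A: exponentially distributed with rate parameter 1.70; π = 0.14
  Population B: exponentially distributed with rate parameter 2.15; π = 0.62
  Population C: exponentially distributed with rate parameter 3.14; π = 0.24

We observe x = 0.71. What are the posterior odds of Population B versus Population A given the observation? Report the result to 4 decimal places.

The posterior odds equal the prior odds times the likelihood ratio: (w_i/w_j)·(f_i(x)/f_j(x)).
Component likelihoods at x = 0.71:
  f_A = 1.70·e^(−1.70·0.71) = 1.70·e^(−1.2070) = 0.508458
  f_B = 2.15·e^(−2.15·0.71) = 2.15·e^(−1.5265) = 0.467184
  f_C = 3.14·e^(−3.14·0.71) = 3.14·e^(−2.2294) = 0.337842
Posterior odds = (w_B·f_B) / (w_A·f_A) = (0.62·0.467184) / (0.14·0.508458) = 0.289654 / 0.0711842 ≈ 4.0691

4.0691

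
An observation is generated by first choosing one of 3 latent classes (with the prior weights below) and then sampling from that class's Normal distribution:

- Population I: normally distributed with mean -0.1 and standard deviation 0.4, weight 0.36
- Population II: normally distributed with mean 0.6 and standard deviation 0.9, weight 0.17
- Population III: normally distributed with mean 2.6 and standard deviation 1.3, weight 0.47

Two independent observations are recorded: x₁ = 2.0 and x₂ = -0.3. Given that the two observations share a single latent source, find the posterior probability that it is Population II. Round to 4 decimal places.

By Bayes' theorem, P(k | x) = π_k f_k(x) / Σ_j π_j f_j(x).
Since both observations come from the same component, the likelihood for component k is f_k(x₁)·f_k(x₂).
  L_I = [(1/(0.4·√(2π)))·exp(−(2.0−-0.1)²/(2·0.4²)) = 0.997356·exp(-13.78125) = 1.03212e-06] × [0.880163] = 9.08432e-07
  L_II = [(1/(0.9·√(2π)))·exp(−(2.0−0.6)²/(2·0.9²)) = 0.443269·exp(-1.20988) = 0.132198] × [0.268856] = 0.0355423
  L_III = [(1/(1.3·√(2π)))·exp(−(2.0−2.6)²/(2·1.3²)) = 0.306879·exp(-0.10651) = 0.275874] × [0.02549] = 0.00703203
Weight by the priors:
  π_I·L_I = 0.36 × 9.08432e-07 = 3.27036e-07
  π_II·L_II = 0.17 × 0.0355423 = 0.00604219
  π_III·L_III = 0.47 × 0.00703203 = 0.00330505
Normaliser: 3.27036e-07 + 0.00604219 + 0.00330505 = 0.00934757
So the posterior for Population II is 0.00604219 / 0.00934757 ≈ 0.6464.

0.6464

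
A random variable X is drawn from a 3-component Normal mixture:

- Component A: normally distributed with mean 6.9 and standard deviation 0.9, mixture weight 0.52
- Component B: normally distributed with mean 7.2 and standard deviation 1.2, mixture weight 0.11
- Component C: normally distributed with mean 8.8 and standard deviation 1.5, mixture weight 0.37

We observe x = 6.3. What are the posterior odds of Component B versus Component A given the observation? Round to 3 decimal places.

The posterior odds equal the prior odds times the likelihood ratio: (π_i/π_j)·(f_i(x)/f_j(x)).
Normal densities:
  p_A = (1/(0.9·√(2π)))·exp(−(6.3−6.9)²/(2·0.9²)) = 0.443269·exp(-0.22222) = 0.354942
  p_B = (1/(1.2·√(2π)))·exp(−(6.3−7.2)²/(2·1.2²)) = 0.332452·exp(-0.28125) = 0.250948
  p_C = (1/(1.5·√(2π)))·exp(−(6.3−8.8)²/(2·1.5²)) = 0.265962·exp(-1.38889) = 0.0663181
Posterior odds = (π_B·p_B) / (π_A·p_A) = (0.11·0.250948) / (0.52·0.354942) = 0.0276043 / 0.18457 ≈ 0.150

0.150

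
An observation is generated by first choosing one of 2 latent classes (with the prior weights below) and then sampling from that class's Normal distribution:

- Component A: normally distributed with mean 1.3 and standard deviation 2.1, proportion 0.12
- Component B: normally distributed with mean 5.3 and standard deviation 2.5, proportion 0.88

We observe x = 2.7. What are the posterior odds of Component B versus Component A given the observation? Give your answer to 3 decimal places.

Only the two components matter; the odds are (π_i f_i(x)) / (π_j f_j(x)).
Normal densities:
  f_A = (1/(2.1·√(2π)))·exp(−(2.7−1.3)²/(2·2.1²)) = 0.189973·exp(-0.22222) = 0.152118
  f_B = (1/(2.5·√(2π)))·exp(−(2.7−5.3)²/(2·2.5²)) = 0.159577·exp(-0.54080) = 0.0929188
Posterior odds = (π_B·f_B) / (π_A·f_A) = (0.88·0.0929188) / (0.12·0.152118) = 0.0817685 / 0.0182542 ≈ 4.479

4.479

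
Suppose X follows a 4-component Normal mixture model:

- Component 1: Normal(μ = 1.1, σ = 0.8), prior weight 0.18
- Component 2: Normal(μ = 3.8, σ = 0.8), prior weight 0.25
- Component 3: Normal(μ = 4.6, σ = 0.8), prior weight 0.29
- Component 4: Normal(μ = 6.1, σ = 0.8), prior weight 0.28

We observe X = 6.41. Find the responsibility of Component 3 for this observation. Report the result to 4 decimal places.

Apply Bayes' rule: the posterior for each component is proportional to its prior times its likelihood at x.
Normal densities:
  f_1 = (1/(0.8·√(2π)))·exp(−(6.41−1.1)²/(2·0.8²)) = 0.498678·exp(-22.02820) = 1.35236e-10
  f_2 = (1/(0.8·√(2π)))·exp(−(6.41−3.8)²/(2·0.8²)) = 0.498678·exp(-5.32195) = 0.00243515
  f_3 = (1/(0.8·√(2π)))·exp(−(6.41−4.6)²/(2·0.8²)) = 0.498678·exp(-2.55945) = 0.0385712
  f_4 = (1/(0.8·√(2π)))·exp(−(6.41−6.1)²/(2·0.8²)) = 0.498678·exp(-0.07508) = 0.462609
Unnormalised posteriors:
  w_1·f_1 = 0.18 × 1.35236e-10 = 2.43425e-11
  w_2·f_2 = 0.25 × 0.00243515 = 0.000608787
  w_3·f_3 = 0.29 × 0.0385712 = 0.0111857
  w_4·f_4 = 0.28 × 0.462609 = 0.129531
Normaliser: 2.43425e-11 + 0.000608787 + 0.0111857 + 0.129531 = 0.141325
Responsibility of Component 3: 0.0111857 / 0.141325 ≈ 0.0791

0.0791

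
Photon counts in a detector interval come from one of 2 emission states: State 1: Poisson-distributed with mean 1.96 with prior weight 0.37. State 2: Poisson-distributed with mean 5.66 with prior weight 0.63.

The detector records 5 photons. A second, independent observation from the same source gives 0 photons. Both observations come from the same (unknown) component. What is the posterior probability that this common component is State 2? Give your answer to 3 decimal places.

0.173

Posterior ∝ prior × likelihood, so P(k | x) ∝ w_k f_k(x); normalise over all components.
Since both observations come from the same component, the likelihood for component k is f_k(x₁)·f_k(x₂).
  p_1 = [0.0339533] × [0.140858] = 0.00478261
  p_2 = [0.168575] × [0.00348252] = 0.000587067
Multiply by the mixture weights:
  w_1·p_1 = 0.37 × 0.00478261 = 0.00176956
  w_2·p_2 = 0.63 × 0.000587067 = 0.000369852
Denominator: 0.00176956 + 0.000369852 = 0.00213942
Responsibility of State 2: 0.000369852 / 0.00213942 ≈ 0.173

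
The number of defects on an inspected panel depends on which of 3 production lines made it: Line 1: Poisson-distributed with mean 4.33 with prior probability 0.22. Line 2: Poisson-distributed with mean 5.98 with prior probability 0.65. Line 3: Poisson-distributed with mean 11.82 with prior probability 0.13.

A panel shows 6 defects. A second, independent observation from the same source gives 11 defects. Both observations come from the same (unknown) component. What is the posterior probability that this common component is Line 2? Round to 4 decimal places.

Posterior ∝ prior × likelihood, so P(k | x) ∝ π_k f_k(x); normalise over all components.
Since both observations come from the same component, the likelihood for component k is f_k(x₁)·f_k(x₂).
  f_1 = [e^(−4.33)·4.33^6/6! = 0.120531] × [0.00330915] = 0.000398856
  f_2 = [e^(−5.98)·5.98^6/6! = 0.160618] × [0.0221552] = 0.00355852
  f_3 = [e^(−11.82)·11.82^6/6! = 0.027862] × [0.115951] = 0.00323063
Weight by the priors:
  π_1·f_1 = 0.22 × 0.000398856 = 8.77483e-05
  π_2·f_2 = 0.65 × 0.00355852 = 0.00231304
  π_3·f_3 = 0.13 × 0.00323063 = 0.000419982
Evidence: 8.77483e-05 + 0.00231304 + 0.000419982 = 0.00282077
P(Line 2 | x) = 0.00231304 / 0.00282077 ≈ 0.8200

0.8200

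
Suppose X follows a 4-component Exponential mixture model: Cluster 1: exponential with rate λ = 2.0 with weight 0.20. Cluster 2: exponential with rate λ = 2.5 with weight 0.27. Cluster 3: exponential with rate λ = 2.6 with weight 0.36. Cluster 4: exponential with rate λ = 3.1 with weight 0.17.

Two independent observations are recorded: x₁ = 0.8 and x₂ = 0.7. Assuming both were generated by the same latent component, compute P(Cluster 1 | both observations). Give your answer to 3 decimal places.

0.276

The responsibility of component k is w_k f_k(x) divided by Σ_j w_j f_j(x).
Since both observations come from the same component, the likelihood for component k is f_k(x₁)·f_k(x₂).
  L_1 = [2.0·e^(−2.0·0.8) = 2.0·e^(−1.6000) = 0.403793] × [0.493194] = 0.199148
  L_2 = [2.5·e^(−2.5·0.8) = 2.5·e^(−2.0000) = 0.338338] × [0.434435] = 0.146986
  L_3 = [2.6·e^(−2.6·0.8) = 2.6·e^(−2.0800) = 0.324819] × [0.421267] = 0.136835
  L_4 = [3.1·e^(−3.1·0.8) = 3.1·e^(−2.4800) = 0.259604] × [0.353951] = 0.091887
Prior × likelihood for each component:
  w_1·L_1 = 0.20 × 0.199148 = 0.0398297
  w_2·L_2 = 0.27 × 0.146986 = 0.0396862
  w_3·L_3 = 0.36 × 0.136835 = 0.0492607
  w_4·L_4 = 0.17 × 0.091887 = 0.0156208
Sum: 0.0398297 + 0.0396862 + 0.0492607 + 0.0156208 = 0.144397
P(Cluster 1 | x₁,x₂) ≈ 0.276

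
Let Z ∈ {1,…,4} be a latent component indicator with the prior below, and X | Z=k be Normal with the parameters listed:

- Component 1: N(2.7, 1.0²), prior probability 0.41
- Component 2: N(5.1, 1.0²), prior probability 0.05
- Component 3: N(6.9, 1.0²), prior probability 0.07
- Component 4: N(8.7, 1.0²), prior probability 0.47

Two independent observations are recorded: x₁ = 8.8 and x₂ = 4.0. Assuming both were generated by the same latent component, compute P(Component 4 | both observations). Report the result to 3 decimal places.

0.036

Posterior ∝ prior × likelihood, so P(k | x) ∝ w_k f_k(x); normalise over all components.
Since both observations come from the same component, the likelihood for component k is f_k(x₁)·f_k(x₂).
  f_1 = [(1/(1.0·√(2π)))·exp(−(8.8−2.7)²/(2·1.0²)) = 0.398942·exp(-18.60500) = 3.31788e-09] × [0.171369] = 5.68581e-10
  f_2 = [(1/(1.0·√(2π)))·exp(−(8.8−5.1)²/(2·1.0²)) = 0.398942·exp(-6.84500) = 0.00042478] × [0.217852] = 9.25393e-05
  f_3 = [(1/(1.0·√(2π)))·exp(−(8.8−6.9)²/(2·1.0²)) = 0.398942·exp(-1.80500) = 0.0656158] × [0.00595253] = 0.00039058
  f_4 = [(1/(1.0·√(2π)))·exp(−(8.8−8.7)²/(2·1.0²)) = 0.398942·exp(-0.00500) = 0.396953] × [6.36983e-06] = 2.52852e-06
Unnormalised posteriors:
  w_1·f_1 = 0.41 × 5.68581e-10 = 2.33118e-10
  w_2·f_2 = 0.05 × 9.25393e-05 = 4.62697e-06
  w_3·f_3 = 0.07 × 0.00039058 = 2.73406e-05
  w_4·f_4 = 0.47 × 2.52852e-06 = 1.1884e-06
Sum: 2.33118e-10 + 4.62697e-06 + 2.73406e-05 + 1.1884e-06 = 3.31562e-05
Responsibility of Component 4: 1.1884e-06 / 3.31562e-05 ≈ 0.036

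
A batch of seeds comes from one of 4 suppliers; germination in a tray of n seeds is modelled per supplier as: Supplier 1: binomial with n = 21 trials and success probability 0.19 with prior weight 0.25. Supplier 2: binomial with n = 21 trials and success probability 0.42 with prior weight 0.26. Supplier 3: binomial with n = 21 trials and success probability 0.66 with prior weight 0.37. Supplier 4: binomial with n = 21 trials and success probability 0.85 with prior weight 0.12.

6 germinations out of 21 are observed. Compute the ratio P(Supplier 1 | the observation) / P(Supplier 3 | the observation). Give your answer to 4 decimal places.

Posterior odds = (π_i f_i(x)) / (π_j f_j(x)); the normalising sum cancels.
Evaluate each component's likelihood at the observed value:
  L_1 = C(21,6)·0.19^6·0.81^15 = 54264·4.70459e-05·0.0423912 = 0.10822
  L_2 = C(21,6)·0.42^6·0.58^15 = 54264·0.00548903·0.000282761 = 0.0842224
  L_3 = C(21,6)·0.66^6·0.34^15 = 54264·0.082654·9.37959e-08 = 0.000420687
  L_4 = C(21,6)·0.85^6·0.15^15 = 54264·0.37715·4.37894e-13 = 8.96178e-09
Odds = (0.25/0.37) × (0.10822/0.000420687) = 0.675676 × 257.247 ≈ 173.8152

173.8152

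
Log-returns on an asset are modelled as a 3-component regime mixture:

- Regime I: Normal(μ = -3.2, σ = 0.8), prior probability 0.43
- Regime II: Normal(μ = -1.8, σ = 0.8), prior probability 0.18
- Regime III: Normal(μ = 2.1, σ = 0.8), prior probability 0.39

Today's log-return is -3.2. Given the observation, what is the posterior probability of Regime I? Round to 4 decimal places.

0.9170

By Bayes' theorem, P(k | x) = π_k f_k(x) / Σ_j π_j f_j(x).
Component likelihoods at x = -3.2:
  L_I = (1/(0.8·√(2π)))·exp(−(-3.2−-3.2)²/(2·0.8²)) = 0.498678·exp(-0.00000) = 0.498678
  L_II = (1/(0.8·√(2π)))·exp(−(-3.2−-1.8)²/(2·0.8²)) = 0.498678·exp(-1.53125) = 0.107847
  L_III = (1/(0.8·√(2π)))·exp(−(-3.2−2.1)²/(2·0.8²)) = 0.498678·exp(-21.94531) = 1.46924e-10
Unnormalised posteriors:
  π_I·L_I = 0.43 × 0.498678 = 0.214431
  π_II·L_II = 0.18 × 0.107847 = 0.0194124
  π_III·L_III = 0.39 × 1.46924e-10 = 5.73003e-11
Evidence: 0.214431 + 0.0194124 + 5.73003e-11 = 0.233844
P(Regime I | x) ≈ 0.9170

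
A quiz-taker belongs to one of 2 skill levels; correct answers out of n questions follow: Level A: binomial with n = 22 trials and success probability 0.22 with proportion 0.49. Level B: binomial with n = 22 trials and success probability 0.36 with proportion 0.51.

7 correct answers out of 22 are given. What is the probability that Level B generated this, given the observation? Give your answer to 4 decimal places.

0.6271

By Bayes' theorem, P(k | x) = π_k f_k(x) / Σ_j π_j f_j(x).
Evaluate each component's likelihood at the observed value:
  p_A = 0.10238
  p_B = 0.165445
Multiply by the mixture weights:
  π_A·p_A = 0.49 × 0.10238 = 0.0501661
  π_B·p_B = 0.51 × 0.165445 = 0.0843769
Sum: 0.0501661 + 0.0843769 = 0.134543
P(Level B | the observation) ≈ 0.6271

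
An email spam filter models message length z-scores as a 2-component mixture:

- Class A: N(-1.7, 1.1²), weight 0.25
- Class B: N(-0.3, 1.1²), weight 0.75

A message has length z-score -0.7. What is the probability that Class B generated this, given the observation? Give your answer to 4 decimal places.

0.8093

P(component k | x) = w_k·f_k(x) / marginal(x), where marginal(x) = Σ_j w_j·f_j(x).
Component likelihoods at x = -0.7:
  p_A = (1/(1.1·√(2π)))·exp(−(-0.7−-1.7)²/(2·1.1²)) = 0.362675·exp(-0.41322) = 0.239915
  p_B = (1/(1.1·√(2π)))·exp(−(-0.7−-0.3)²/(2·1.1²)) = 0.362675·exp(-0.06612) = 0.339472
Weight by the priors:
  w_A·p_A = 0.25 × 0.239915 = 0.0599787
  w_B·p_B = 0.75 × 0.339472 = 0.254604
Normaliser: 0.0599787 + 0.254604 = 0.314583
P(Class B | data) ≈ 0.8093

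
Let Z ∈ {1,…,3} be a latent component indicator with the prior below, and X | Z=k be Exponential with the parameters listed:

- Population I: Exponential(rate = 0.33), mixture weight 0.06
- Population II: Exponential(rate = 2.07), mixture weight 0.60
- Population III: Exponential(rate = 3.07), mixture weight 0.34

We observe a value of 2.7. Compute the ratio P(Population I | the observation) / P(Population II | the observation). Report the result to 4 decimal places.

The posterior odds equal the prior odds times the likelihood ratio: (w_i/w_j)·(f_i(x)/f_j(x)).
Component likelihoods at x = 2.7:
  p_I = 0.135381
  p_II = 0.00773924
  p_III = 0.000771385
Posterior odds = (w_I·p_I) / (w_II·p_II) = (0.06·0.135381) / (0.60·0.00773924) = 0.00812286 / 0.00464355 ≈ 1.7493

1.7493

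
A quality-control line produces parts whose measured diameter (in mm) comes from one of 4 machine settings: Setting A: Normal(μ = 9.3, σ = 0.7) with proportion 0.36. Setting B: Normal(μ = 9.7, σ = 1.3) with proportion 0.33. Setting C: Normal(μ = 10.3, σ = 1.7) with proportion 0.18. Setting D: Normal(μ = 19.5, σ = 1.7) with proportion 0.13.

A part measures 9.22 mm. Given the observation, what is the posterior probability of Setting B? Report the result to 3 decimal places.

0.284

The responsibility of component k is π_k f_k(x) divided by Σ_j π_j f_j(x).
Normal densities:
  L_A = (1/(0.7·√(2π)))·exp(−(9.22−9.3)²/(2·0.7²)) = 0.569918·exp(-0.00653) = 0.566208
  L_B = (1/(1.3·√(2π)))·exp(−(9.22−9.7)²/(2·1.3²)) = 0.306879·exp(-0.06817) = 0.286657
  L_C = (1/(1.7·√(2π)))·exp(−(9.22−10.3)²/(2·1.7²)) = 0.234672·exp(-0.20180) = 0.191788
  L_D = (1/(1.7·√(2π)))·exp(−(9.22−19.5)²/(2·1.7²)) = 0.234672·exp(-18.28346) = 2.69188e-09
Weight by the priors:
  π_A·L_A = 0.36 × 0.566208 = 0.203835
  π_B·L_B = 0.33 × 0.286657 = 0.0945968
  π_C·L_C = 0.18 × 0.191788 = 0.0345218
  π_D·L_D = 0.13 × 2.69188e-09 = 3.49944e-10
Evidence: 0.203835 + 0.0945968 + 0.0345218 + 3.49944e-10 = 0.332953
P(Setting B | x) = 0.0945968 / 0.332953 ≈ 0.284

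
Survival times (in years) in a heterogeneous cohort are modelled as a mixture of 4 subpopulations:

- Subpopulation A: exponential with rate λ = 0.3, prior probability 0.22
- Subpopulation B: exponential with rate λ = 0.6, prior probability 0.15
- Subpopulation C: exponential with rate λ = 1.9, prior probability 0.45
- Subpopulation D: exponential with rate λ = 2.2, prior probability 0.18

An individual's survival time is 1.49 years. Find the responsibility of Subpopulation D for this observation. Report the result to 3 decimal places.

0.103

By Bayes' theorem, P(k | x) = π_k f_k(x) / Σ_j π_j f_j(x).
Component likelihoods at x = 1.49 years:
  p_A = 0.191863
  p_B = 0.24541
  p_C = 0.112012
  p_D = 0.0829479
Multiply by the mixture weights:
  π_A·p_A = 0.22 × 0.191863 = 0.0422099
  π_B·p_B = 0.15 × 0.24541 = 0.0368115
  π_C·p_C = 0.45 × 0.112012 = 0.0504056
  π_D·p_D = 0.18 × 0.0829479 = 0.0149306
Normaliser: 0.0422099 + 0.0368115 + 0.0504056 + 0.0149306 = 0.144358
P(Subpopulation D | the observation) ≈ 0.103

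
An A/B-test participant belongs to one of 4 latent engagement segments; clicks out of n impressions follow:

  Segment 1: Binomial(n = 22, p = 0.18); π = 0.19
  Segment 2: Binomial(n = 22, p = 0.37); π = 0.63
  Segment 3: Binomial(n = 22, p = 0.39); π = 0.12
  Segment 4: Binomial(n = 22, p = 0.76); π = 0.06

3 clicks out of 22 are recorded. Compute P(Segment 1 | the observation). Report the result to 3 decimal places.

P(component k | x) = π_k·f_k(x) / marginal(x), where marginal(x) = Σ_j π_j·f_j(x).
Component likelihoods at x = 3 clicks out of 22:
  p_1 = C(22,3)·0.18^3·0.82^19 = 1540·0.005832·0.023039 = 0.20692
  p_2 = C(22,3)·0.37^3·0.63^19 = 1540·0.050653·0.000153982 = 0.0120115
  p_3 = C(22,3)·0.39^3·0.61^19 = 1540·0.059319·8.34194e-05 = 0.00762046
  p_4 = C(22,3)·0.76^3·0.24^19 = 1540·0.438976·1.675e-12 = 1.13234e-09
Multiply by the mixture weights:
  π_1·p_1 = 0.19 × 0.20692 = 0.0393147
  π_2·p_2 = 0.63 × 0.0120115 = 0.00756723
  π_3·p_3 = 0.12 × 0.00762046 = 0.000914456
  π_4·p_4 = 0.06 × 1.13234e-09 = 6.79401e-11
Sum: 0.0393147 + 0.00756723 + 0.000914456 + 6.79401e-11 = 0.0477964
So the posterior for Segment 1 is 0.0393147 / 0.0477964 ≈ 0.823.

0.823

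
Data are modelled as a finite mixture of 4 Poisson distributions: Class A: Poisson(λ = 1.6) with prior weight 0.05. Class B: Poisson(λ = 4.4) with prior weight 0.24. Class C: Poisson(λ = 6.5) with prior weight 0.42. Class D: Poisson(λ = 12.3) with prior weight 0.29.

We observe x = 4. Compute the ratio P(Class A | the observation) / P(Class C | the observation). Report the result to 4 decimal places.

0.0587

Only the two components matter; the odds are (P(Z=i) f_i(x)) / (P(Z=j) f_j(x)).
Component likelihoods at x = 4:
  L_A = 0.0551312
  L_B = 0.191736
  L_C = 0.111822
  L_D = 0.00434097
0.00275656 / 0.0469653 ≈ 0.0587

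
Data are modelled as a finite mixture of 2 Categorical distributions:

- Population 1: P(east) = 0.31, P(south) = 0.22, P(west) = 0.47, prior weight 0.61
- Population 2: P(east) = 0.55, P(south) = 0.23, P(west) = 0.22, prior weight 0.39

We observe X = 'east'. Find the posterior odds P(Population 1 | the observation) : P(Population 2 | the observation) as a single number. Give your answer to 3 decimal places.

Only the two components matter; the odds are (w_i f_i(x)) / (w_j f_j(x)).
Categorical probabilities:
  L_1 = 0.31
  L_2 = 0.55
Odds = (0.61/0.39) × (0.31/0.55) = 1.5641 × 0.563636 ≈ 0.882

0.882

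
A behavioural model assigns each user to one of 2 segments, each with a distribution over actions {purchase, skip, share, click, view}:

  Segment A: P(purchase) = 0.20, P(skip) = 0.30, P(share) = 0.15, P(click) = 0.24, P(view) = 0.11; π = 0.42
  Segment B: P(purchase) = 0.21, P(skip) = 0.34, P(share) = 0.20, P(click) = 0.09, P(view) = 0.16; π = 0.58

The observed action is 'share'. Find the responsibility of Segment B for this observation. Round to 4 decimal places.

By Bayes' theorem, P(k | x) = π_k f_k(x) / Σ_j π_j f_j(x).
Evaluate each component's likelihood at the observed value:
  f_A = P(share | comp) = 0.15
  f_B = P(share | comp) = 0.20
Multiply by the mixture weights:
  π_A·f_A = 0.42 × 0.15 = 0.063
  π_B·f_B = 0.58 × 0.2 = 0.116
Marginal: 0.063 + 0.116 = 0.179
P(Segment B | data) = 0.116 / 0.179 ≈ 0.6480

0.6480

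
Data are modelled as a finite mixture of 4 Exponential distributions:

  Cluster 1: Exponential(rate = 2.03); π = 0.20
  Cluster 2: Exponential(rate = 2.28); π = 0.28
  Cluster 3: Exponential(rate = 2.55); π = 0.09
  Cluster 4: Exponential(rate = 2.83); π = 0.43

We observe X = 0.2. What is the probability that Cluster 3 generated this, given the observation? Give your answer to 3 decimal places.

0.092

By Bayes' theorem, P(k | x) = π_k f_k(x) / Σ_j π_j f_j(x).
Exponential densities:
  f_1 = 2.03·e^(−2.03·0.2) = 2.03·e^(−0.4060) = 1.35261
  f_2 = 2.28·e^(−2.28·0.2) = 2.28·e^(−0.4560) = 1.4451
  f_3 = 2.55·e^(−2.55·0.2) = 2.55·e^(−0.5100) = 1.53126
  f_4 = 2.83·e^(−2.83·0.2) = 2.83·e^(−0.5660) = 1.60685
Prior × likelihood for each component:
  π_1·f_1 = 0.20 × 1.35261 = 0.270522
  π_2·f_2 = 0.28 × 1.4451 = 0.404627
  π_3·f_3 = 0.09 × 1.53126 = 0.137814
  π_4·f_4 = 0.43 × 1.60685 = 0.690946
Denominator: 0.270522 + 0.404627 + 0.137814 + 0.690946 = 1.50391
P(Cluster 3 | data) ≈ 0.092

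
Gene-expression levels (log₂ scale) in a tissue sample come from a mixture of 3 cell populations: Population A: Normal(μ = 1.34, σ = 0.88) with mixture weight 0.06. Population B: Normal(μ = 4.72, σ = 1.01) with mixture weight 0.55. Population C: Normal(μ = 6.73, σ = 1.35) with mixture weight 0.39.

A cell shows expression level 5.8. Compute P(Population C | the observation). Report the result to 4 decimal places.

0.4257

Posterior ∝ prior × likelihood, so P(k | x) ∝ π_k f_k(x); normalise over all components.
Component likelihoods at x = 5.8:
  f_A = (1/(0.88·√(2π)))·exp(−(5.8−1.34)²/(2·0.88²)) = 0.453344·exp(-12.84323) = 1.19862e-06
  f_B = (1/(1.01·√(2π)))·exp(−(5.8−4.72)²/(2·1.01²)) = 0.394992·exp(-0.57171) = 0.222997
  f_C = (1/(1.35·√(2π)))·exp(−(5.8−6.73)²/(2·1.35²)) = 0.295513·exp(-0.23728) = 0.233091
Weight by the priors:
  π_A·f_A = 0.06 × 1.19862e-06 = 7.19173e-08
  π_B·f_B = 0.55 × 0.222997 = 0.122648
  π_C·f_C = 0.39 × 0.233091 = 0.0909054
Normaliser: 7.19173e-08 + 0.122648 + 0.0909054 = 0.213554
So the posterior for Population C is 0.0909054 / 0.213554 ≈ 0.4257.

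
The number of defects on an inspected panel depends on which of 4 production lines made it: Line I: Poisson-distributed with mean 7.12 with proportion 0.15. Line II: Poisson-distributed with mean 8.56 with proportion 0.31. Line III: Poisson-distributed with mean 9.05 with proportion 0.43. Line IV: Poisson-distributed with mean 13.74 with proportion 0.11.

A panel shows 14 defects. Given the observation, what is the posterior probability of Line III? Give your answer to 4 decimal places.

Posterior ∝ prior × likelihood, so P(k | x) ∝ P(Z=k) f_k(x); normalise over all components.
Component likelihoods at x = 14 defects:
  L_I = 0.00798243
  L_II = 0.0249266
  L_III = 0.0332895
  L_IV = 0.10573
Unnormalised posteriors:
  P(Z=I)·L_I = 0.15 × 0.00798243 = 0.00119736
  P(Z=II)·L_II = 0.31 × 0.0249266 = 0.00772726
  P(Z=III)·L_III = 0.43 × 0.0332895 = 0.0143145
  P(Z=IV)·L_IV = 0.11 × 0.10573 = 0.0116303
Marginal: 0.00119736 + 0.00772726 + 0.0143145 + 0.0116303 = 0.0348694
P(Line III | 14 defects) = 0.0143145 / 0.0348694 ≈ 0.4105

0.4105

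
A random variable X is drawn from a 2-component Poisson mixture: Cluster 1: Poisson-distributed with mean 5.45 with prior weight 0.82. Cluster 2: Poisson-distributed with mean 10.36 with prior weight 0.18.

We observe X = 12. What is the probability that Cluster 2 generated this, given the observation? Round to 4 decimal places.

0.7827

The responsibility of component k is π_k f_k(x) divided by Σ_j π_j f_j(x).
Evaluate each component's likelihood at the observed value:
  f_1 = e^(−5.45)·5.45^12/12! = 0.00615908
  f_2 = e^(−10.36)·10.36^12/12! = 0.101086
Multiply by the mixture weights:
  π_1·f_1 = 0.82 × 0.00615908 = 0.00505045
  π_2·f_2 = 0.18 × 0.101086 = 0.0181954
Denominator: 0.00505045 + 0.0181954 = 0.0232459
Responsibility of Cluster 2: 0.0181954 / 0.0232459 ≈ 0.7827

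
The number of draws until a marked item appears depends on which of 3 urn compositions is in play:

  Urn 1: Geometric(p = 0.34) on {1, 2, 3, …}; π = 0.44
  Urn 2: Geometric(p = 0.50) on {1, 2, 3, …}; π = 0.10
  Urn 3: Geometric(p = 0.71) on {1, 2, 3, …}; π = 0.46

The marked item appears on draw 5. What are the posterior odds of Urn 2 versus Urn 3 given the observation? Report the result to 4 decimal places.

1.3528

Only the two components matter; the odds are (π_i f_i(x)) / (π_j f_j(x)).
Component likelihoods at x = 5:
  f_1 = 0.0645141
  f_2 = 0.03125
  f_3 = 0.0050217
0.003125 / 0.00230998 ≈ 1.3528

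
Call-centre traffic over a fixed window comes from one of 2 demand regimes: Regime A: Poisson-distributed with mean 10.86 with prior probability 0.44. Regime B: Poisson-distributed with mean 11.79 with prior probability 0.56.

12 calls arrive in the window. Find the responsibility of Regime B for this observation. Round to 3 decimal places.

0.574

P(component k | x) = w_k·f_k(x) / marginal(x), where marginal(x) = Σ_j w_j·f_j(x).
Poisson probabilities:
  L_A = e^(−10.86)·10.86^12/12! = 0.10794
  L_B = e^(−11.79)·11.79^12/12! = 0.114155
Weight by the priors:
  w_A·L_A = 0.44 × 0.10794 = 0.0474936
  w_B·L_B = 0.56 × 0.114155 = 0.0639271
Normaliser: 0.0474936 + 0.0639271 = 0.111421
So the posterior for Regime B is 0.0639271 / 0.111421 ≈ 0.574.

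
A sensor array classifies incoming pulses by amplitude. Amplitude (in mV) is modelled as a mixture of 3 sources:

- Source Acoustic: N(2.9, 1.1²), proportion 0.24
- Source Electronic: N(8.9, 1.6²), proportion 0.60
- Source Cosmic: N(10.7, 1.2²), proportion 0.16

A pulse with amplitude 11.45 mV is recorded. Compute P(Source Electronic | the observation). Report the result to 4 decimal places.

Apply Bayes' rule: the posterior for each component is proportional to its prior times its likelihood at x.
Component likelihoods at x = 11.45 mV:
  L_Acoustic = (1/(1.1·√(2π)))·exp(−(11.45−2.9)²/(2·1.1²)) = 0.362675·exp(-30.20764) = 2.75743e-14
  L_Electronic = (1/(1.6·√(2π)))·exp(−(11.45−8.9)²/(2·1.6²)) = 0.249339·exp(-1.27002) = 0.0700209
  L_Cosmic = (1/(1.2·√(2π)))·exp(−(11.45−10.7)²/(2·1.2²)) = 0.332452·exp(-0.19531) = 0.273467
Unnormalised posteriors:
  w_Acoustic·L_Acoustic = 0.24 × 2.75743e-14 = 6.61782e-15
  w_Electronic·L_Electronic = 0.60 × 0.0700209 = 0.0420125
  w_Cosmic·L_Cosmic = 0.16 × 0.273467 = 0.0437548
Normaliser: 6.61782e-15 + 0.0420125 + 0.0437548 = 0.0857673
P(Source Electronic | x) = 0.0420125 / 0.0857673 ≈ 0.4898

0.4898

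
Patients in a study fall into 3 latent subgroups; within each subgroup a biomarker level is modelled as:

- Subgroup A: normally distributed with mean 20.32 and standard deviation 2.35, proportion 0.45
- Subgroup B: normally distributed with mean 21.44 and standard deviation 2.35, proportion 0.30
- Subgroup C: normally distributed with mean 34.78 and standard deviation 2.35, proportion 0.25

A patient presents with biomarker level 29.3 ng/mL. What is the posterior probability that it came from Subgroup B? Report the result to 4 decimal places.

0.0624

Apply Bayes' rule: the posterior for each component is proportional to its prior times its likelihood at x.
Normal densities:
  f_A = (1/(2.35·√(2π)))·exp(−(29.3−20.32)²/(2·2.35²)) = 0.169763·exp(-7.30108) = 0.000114558
  f_B = (1/(2.35·√(2π)))·exp(−(29.3−21.44)²/(2·2.35²)) = 0.169763·exp(-5.59344) = 0.000631888
  f_C = (1/(2.35·√(2π)))·exp(−(29.3−34.78)²/(2·2.35²)) = 0.169763·exp(-2.71891) = 0.0111952
Unnormalised posteriors:
  P(Z=A)·f_A = 0.45 × 0.000114558 = 5.1551e-05
  P(Z=B)·f_B = 0.30 × 0.000631888 = 0.000189566
  P(Z=C)·f_C = 0.25 × 0.0111952 = 0.00279881
Evidence: 5.1551e-05 + 0.000189566 + 0.00279881 = 0.00303993
P(Subgroup B | x) = 0.000189566 / 0.00303993 ≈ 0.0624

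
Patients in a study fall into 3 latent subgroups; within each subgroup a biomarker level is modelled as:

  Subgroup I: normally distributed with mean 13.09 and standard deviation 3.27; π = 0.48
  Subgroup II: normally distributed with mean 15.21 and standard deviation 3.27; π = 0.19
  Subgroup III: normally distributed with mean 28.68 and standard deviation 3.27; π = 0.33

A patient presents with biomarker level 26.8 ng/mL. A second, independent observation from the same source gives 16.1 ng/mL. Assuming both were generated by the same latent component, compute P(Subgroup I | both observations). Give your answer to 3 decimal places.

The responsibility of component k is P(Z=k) f_k(x) divided by Σ_j P(Z=j) f_j(x).
Since both observations come from the same component, the likelihood for component k is f_k(x₁)·f_k(x₂).
  L_I = [(1/(3.27·√(2π)))·exp(−(26.8−13.09)²/(2·3.27²)) = 0.122001·exp(-8.78920) = 1.85892e-05] × [0.0798681] = 1.48468e-06
  L_II = [(1/(3.27·√(2π)))·exp(−(26.8−15.21)²/(2·3.27²)) = 0.122001·exp(-6.28118) = 0.000228286] × [0.117565] = 2.68384e-05
  L_III = [(1/(3.27·√(2π)))·exp(−(26.8−28.68)²/(2·3.27²)) = 0.122001·exp(-0.16527) = 0.103416] × [7.45681e-05] = 7.71152e-06
Unnormalised posteriors:
  P(Z=I)·L_I = 0.48 × 1.48468e-06 = 7.12648e-07
  P(Z=II)·L_II = 0.19 × 2.68384e-05 = 5.09929e-06
  P(Z=III)·L_III = 0.33 × 7.71152e-06 = 2.5448e-06
Marginal: 7.12648e-07 + 5.09929e-06 + 2.5448e-06 = 8.35674e-06
Responsibility of Subgroup I: 7.12648e-07 / 8.35674e-06 ≈ 0.085

0.085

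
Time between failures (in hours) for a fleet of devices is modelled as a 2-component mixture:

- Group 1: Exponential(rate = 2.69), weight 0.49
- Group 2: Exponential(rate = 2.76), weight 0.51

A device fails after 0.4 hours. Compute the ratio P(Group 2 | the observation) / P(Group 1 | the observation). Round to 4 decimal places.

Only the two components matter; the odds are (π_i f_i(x)) / (π_j f_j(x)).
Exponential densities:
  f_1 = 0.917173
  f_2 = 0.915057
0.466679 / 0.449415 ≈ 1.0384

1.0384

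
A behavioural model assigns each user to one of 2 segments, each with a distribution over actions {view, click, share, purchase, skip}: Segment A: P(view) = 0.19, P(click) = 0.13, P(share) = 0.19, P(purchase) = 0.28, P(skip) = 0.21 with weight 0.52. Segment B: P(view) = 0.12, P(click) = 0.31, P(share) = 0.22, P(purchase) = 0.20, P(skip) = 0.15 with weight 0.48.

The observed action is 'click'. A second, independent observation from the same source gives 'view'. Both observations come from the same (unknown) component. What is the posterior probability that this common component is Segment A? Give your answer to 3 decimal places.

0.418

P(component k | x) = π_k·f_k(x) / marginal(x), where marginal(x) = Σ_j π_j·f_j(x).
Since both observations come from the same component, the likelihood for component k is f_k(x₁)·f_k(x₂).
  L_A = [P(click | comp) = 0.13] × [0.19] = 0.0247
  L_B = [P(click | comp) = 0.31] × [0.12] = 0.0372
Prior × likelihood for each component:
  π_A·L_A = 0.52 × 0.0247 = 0.012844
  π_B·L_B = 0.48 × 0.0372 = 0.017856
Sum: 0.012844 + 0.017856 = 0.0307
P(Segment A | x) ≈ 0.418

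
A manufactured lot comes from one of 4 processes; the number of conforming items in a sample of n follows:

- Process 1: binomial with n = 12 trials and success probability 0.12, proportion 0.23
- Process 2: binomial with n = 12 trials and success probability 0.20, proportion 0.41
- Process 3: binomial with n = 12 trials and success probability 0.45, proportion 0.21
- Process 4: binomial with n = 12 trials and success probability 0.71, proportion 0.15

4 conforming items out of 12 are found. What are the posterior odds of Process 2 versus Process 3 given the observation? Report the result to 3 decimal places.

1.526

Since P(k|x) ∝ P(Z=k) f_k(x), the posterior odds are P(Z=i) f_i(x) / (P(Z=j) f_j(x)).
Evaluate each component's likelihood at the observed value:
  p_1 = C(12,4)·0.12^4·0.88^8 = 495·0.00020736·0.359635 = 0.036914
  p_2 = C(12,4)·0.20^4·0.80^8 = 495·0.0016·0.167772 = 0.132876
  p_3 = C(12,4)·0.45^4·0.55^8 = 495·0.0410063·0.00837339 = 0.169964
  p_4 = C(12,4)·0.71^4·0.29^8 = 495·0.254117·5.00246e-05 = 0.00629249
Posterior odds = (P(Z=2)·p_2) / (P(Z=3)·p_3) = (0.41·0.132876) / (0.21·0.169964) = 0.054479 / 0.0356924 ≈ 1.526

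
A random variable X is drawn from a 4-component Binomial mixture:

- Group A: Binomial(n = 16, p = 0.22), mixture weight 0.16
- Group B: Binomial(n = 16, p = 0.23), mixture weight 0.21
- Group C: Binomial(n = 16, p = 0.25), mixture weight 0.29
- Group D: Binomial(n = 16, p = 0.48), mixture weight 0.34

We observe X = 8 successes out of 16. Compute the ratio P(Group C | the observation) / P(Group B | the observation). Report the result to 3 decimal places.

2.180

The posterior odds equal the prior odds times the likelihood ratio: (π_i/π_j)·(f_i(x)/f_j(x)).
Component likelihoods at x = 8 successes out of 16:
  L_A = 0.00967647
  L_B = 0.0124545
  L_C = 0.0196602
  L_D = 0.193881
Posterior odds = (π_C·L_C) / (π_B·L_B) = (0.29·0.0196602) / (0.21·0.0124545) = 0.00570147 / 0.00261545 ≈ 2.180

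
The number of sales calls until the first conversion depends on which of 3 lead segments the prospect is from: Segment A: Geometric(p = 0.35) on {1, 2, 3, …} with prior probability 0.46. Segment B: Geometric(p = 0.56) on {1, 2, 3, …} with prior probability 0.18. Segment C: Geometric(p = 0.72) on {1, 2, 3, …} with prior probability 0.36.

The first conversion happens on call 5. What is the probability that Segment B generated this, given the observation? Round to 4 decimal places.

Apply Bayes' rule: the posterior for each component is proportional to its prior times its likelihood at x.
Geometric probabilities:
  L_A = 0.35·(1−0.35)^4 = 0.35·0.178506 = 0.0624772
  L_B = 0.56·(1−0.56)^4 = 0.56·0.037481 = 0.0209893
  L_C = 0.72·(1−0.72)^4 = 0.72·0.00614656 = 0.00442552
Weight by the priors:
  P(Z=A)·L_A = 0.46 × 0.0624772 = 0.0287395
  P(Z=B)·L_B = 0.18 × 0.0209893 = 0.00377808
  P(Z=C)·L_C = 0.36 × 0.00442552 = 0.00159319
Normaliser: 0.0287395 + 0.00377808 + 0.00159319 = 0.0341108
So the posterior for Segment B is 0.00377808 / 0.0341108 ≈ 0.1108.

0.1108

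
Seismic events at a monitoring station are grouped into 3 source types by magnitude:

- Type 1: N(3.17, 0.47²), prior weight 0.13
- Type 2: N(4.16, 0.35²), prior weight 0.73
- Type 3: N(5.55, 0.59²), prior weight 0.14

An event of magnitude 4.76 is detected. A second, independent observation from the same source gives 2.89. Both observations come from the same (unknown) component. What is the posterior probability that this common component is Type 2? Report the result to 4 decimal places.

By Bayes' theorem, P(k | x) = P(Z=k) f_k(x) / Σ_j P(Z=j) f_j(x).
Since both observations come from the same component, the likelihood for component k is f_k(x₁)·f_k(x₂).
  L_1 = [(1/(0.47·√(2π)))·exp(−(4.76−3.17)²/(2·0.47²)) = 0.848813·exp(-5.72227) = 0.00277754] × [0.710795] = 0.00197426
  L_2 = [(1/(0.35·√(2π)))·exp(−(4.76−4.16)²/(2·0.35²)) = 1.139835·exp(-1.46939) = 0.262238] × [0.00157676] = 0.000413486
  L_3 = [(1/(0.59·√(2π)))·exp(−(4.76−5.55)²/(2·0.59²)) = 0.676173·exp(-0.89644) = 0.275893] × [2.60765e-05] = 7.1943e-06
Multiply by the mixture weights:
  P(Z=1)·L_1 = 0.13 × 0.00197426 = 0.000256654
  P(Z=2)·L_2 = 0.73 × 0.000413486 = 0.000301845
  P(Z=3)·L_3 = 0.14 × 7.1943e-06 = 1.0072e-06
Evidence: 0.000256654 + 0.000301845 + 1.0072e-06 = 0.000559506
P(Type 2 | x₁,x₂) = 0.000301845 / 0.000559506 ≈ 0.5395

0.5395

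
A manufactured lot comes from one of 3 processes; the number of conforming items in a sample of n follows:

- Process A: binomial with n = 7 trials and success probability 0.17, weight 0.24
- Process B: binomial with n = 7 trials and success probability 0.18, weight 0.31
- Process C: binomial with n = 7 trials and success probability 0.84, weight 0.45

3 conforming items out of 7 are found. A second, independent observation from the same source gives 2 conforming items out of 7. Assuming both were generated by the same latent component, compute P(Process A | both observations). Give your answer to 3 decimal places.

0.393

Posterior ∝ prior × likelihood, so P(k | x) ∝ P(Z=k) f_k(x); normalise over all components.
Since both observations come from the same component, the likelihood for component k is f_k(x₁)·f_k(x₂).
  p_A = [C(7,3)·0.17^3·0.83^4 = 35·0.004913·0.474583 = 0.081607] × [0.23906] = 0.019509
  p_B = [C(7,3)·0.18^3·0.82^4 = 35·0.005832·0.452122 = 0.0922871] × [0.252251] = 0.0232795
  p_C = [C(7,3)·0.84^3·0.16^4 = 35·0.592704·0.00065536 = 0.0135952] × [0.00155374] = 2.11234e-05
Unnormalised posteriors:
  P(Z=A)·p_A = 0.24 × 0.019509 = 0.00468216
  P(Z=B)·p_B = 0.31 × 0.0232795 = 0.00721666
  P(Z=C)·p_C = 0.45 × 2.11234e-05 = 9.50553e-06
Marginal: 0.00468216 + 0.00721666 + 9.50553e-06 = 0.0119083
P(Process A | data) = 0.00468216 / 0.0119083 ≈ 0.393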